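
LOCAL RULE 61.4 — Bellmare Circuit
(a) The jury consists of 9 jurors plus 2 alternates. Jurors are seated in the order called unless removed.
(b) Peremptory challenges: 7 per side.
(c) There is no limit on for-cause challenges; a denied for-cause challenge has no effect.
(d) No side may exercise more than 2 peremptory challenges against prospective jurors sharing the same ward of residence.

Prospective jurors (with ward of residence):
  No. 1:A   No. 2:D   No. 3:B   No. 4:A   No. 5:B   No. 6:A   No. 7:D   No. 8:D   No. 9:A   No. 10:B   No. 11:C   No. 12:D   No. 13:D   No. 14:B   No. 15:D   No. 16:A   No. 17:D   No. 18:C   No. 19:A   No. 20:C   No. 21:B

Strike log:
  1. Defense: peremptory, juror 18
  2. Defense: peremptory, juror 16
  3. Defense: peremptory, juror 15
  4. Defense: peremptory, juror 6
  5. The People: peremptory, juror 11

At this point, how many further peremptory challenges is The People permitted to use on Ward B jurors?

The People peremptories so far: #11 — 1 of 7 used, 6 left overall.
Against Ward B: none yet — per-ward cap 2 leaves 2.
Binding limit: min(6, 2) = 2.

2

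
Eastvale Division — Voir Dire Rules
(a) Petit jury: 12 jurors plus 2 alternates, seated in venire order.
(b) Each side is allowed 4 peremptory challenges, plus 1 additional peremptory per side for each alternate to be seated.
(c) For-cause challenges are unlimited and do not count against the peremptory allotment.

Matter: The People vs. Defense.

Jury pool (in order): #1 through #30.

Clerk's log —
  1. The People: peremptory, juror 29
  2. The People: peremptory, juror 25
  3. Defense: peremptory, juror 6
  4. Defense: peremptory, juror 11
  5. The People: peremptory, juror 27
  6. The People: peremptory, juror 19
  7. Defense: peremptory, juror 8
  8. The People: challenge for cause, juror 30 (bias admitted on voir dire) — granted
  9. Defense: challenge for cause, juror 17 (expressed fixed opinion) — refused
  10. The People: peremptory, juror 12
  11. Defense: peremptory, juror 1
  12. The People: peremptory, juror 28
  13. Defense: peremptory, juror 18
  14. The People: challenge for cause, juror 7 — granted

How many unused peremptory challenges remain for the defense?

Defense allotment: 4 base + 1 × 2 alternates = 6.
Defense peremptories used: #6, #11, #8, #1, #18 — 5 (the for-cause on #17 doesn't count).
Remaining: 6 − 5 = 1.

1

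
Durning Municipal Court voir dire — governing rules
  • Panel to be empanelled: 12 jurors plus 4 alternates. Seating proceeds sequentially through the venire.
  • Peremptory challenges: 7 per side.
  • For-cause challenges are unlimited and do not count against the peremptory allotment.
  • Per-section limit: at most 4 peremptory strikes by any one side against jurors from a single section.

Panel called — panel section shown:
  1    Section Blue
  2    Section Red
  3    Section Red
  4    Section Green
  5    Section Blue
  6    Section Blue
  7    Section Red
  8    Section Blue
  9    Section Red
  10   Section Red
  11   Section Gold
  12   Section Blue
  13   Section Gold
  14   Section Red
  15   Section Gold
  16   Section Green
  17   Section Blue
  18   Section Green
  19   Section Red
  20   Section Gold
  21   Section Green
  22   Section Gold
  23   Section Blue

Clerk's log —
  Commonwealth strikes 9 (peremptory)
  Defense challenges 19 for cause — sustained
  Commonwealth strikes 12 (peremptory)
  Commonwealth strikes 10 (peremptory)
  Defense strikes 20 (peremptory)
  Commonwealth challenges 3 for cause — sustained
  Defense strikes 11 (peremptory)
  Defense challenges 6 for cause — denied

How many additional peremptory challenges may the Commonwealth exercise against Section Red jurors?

2

Commonwealth peremptories so far: #9, #12, #10 — 3 of 7 used, 4 left overall.
Against Section Red: #9, #10 — 2 used; per-section cap 4 leaves 2.
Binding limit: min(4, 2) = 2.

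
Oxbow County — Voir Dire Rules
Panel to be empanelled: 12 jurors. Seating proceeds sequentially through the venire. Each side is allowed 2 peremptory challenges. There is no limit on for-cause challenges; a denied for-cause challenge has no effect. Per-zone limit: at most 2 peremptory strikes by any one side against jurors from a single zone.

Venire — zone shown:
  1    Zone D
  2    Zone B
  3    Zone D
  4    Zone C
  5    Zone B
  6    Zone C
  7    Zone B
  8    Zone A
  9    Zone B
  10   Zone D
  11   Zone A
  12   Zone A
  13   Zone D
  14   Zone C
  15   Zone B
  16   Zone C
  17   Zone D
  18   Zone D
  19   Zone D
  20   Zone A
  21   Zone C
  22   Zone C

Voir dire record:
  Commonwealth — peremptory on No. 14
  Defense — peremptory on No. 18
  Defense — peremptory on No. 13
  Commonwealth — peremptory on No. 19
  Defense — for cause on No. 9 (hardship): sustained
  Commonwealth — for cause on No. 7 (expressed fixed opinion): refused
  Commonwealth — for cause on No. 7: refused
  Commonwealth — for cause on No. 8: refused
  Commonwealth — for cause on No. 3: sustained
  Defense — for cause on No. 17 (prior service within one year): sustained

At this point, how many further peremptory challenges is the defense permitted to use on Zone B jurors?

0

Defense peremptories so far: #18, #13 — 2 of 2 used, 0 left overall.
Against Zone B: none yet — per-zone cap 2 leaves 2.
Binding limit: min(0, 2) = 0.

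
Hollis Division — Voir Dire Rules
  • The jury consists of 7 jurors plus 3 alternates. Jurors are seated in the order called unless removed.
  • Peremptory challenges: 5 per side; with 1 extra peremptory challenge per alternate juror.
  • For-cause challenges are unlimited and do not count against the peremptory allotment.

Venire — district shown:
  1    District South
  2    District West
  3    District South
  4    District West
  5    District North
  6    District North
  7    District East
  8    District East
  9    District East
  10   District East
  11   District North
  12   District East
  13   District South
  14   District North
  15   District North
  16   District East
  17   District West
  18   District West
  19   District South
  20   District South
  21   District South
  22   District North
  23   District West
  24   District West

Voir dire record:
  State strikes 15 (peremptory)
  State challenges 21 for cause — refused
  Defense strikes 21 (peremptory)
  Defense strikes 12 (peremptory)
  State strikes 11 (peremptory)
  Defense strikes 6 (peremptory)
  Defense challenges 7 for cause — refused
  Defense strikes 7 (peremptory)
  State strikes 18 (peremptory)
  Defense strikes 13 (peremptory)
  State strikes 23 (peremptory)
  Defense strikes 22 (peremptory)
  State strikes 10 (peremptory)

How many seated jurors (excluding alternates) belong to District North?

1

Removed: #6, #7, #10, #11, #12, #13, #15, #18, #21, #22, #23.
Seated jurors 1–7: #1, #2, #3, #4, #5, #8, #9 (alternates #14, #16, #17 not counted).
Of those, in District North: #5 → 1.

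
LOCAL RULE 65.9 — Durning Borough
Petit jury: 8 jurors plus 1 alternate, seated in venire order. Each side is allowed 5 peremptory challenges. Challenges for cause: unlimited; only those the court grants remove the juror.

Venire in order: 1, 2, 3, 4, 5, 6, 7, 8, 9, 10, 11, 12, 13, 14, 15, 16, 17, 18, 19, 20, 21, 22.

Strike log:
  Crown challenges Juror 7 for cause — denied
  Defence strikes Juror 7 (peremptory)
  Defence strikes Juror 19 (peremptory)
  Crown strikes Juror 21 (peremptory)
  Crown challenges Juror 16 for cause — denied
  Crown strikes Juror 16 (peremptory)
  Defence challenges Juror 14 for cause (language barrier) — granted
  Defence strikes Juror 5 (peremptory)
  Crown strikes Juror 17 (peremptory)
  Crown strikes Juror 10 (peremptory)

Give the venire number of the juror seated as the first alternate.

12

Removed: #5, #7, #10, #14, #16, #17, #19, #21.
Seating in order: seats 1–8 → #1, #2, #3, #4, #6, #8, #9, #11; alternates → #12.
So alternate 1 is #12.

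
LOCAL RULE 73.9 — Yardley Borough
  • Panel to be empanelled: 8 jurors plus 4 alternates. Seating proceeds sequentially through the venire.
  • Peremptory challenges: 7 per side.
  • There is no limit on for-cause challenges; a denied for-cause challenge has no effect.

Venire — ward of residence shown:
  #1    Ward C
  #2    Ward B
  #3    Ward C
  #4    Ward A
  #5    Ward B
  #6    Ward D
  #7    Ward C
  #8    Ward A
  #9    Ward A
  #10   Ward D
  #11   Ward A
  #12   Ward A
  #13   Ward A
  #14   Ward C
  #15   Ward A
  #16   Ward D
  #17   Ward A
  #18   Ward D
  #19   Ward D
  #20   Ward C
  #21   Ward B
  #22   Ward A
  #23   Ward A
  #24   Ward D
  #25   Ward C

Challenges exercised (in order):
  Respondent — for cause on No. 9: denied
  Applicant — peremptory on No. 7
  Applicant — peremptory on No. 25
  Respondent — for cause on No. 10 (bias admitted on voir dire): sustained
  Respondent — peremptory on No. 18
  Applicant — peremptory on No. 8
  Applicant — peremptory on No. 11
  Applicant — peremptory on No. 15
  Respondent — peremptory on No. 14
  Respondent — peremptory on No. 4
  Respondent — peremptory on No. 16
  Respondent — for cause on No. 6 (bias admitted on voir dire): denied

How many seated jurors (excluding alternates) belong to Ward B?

Removed: #4, #7, #8, #10, #11, #14, #15, #16, #18, #25.
Seated jurors 1–8: #1, #2, #3, #5, #6, #9, #12, #13 (alternates #17, #19, #20, #21 not counted).
Of those, in Ward B: #2, #5 → 2.

2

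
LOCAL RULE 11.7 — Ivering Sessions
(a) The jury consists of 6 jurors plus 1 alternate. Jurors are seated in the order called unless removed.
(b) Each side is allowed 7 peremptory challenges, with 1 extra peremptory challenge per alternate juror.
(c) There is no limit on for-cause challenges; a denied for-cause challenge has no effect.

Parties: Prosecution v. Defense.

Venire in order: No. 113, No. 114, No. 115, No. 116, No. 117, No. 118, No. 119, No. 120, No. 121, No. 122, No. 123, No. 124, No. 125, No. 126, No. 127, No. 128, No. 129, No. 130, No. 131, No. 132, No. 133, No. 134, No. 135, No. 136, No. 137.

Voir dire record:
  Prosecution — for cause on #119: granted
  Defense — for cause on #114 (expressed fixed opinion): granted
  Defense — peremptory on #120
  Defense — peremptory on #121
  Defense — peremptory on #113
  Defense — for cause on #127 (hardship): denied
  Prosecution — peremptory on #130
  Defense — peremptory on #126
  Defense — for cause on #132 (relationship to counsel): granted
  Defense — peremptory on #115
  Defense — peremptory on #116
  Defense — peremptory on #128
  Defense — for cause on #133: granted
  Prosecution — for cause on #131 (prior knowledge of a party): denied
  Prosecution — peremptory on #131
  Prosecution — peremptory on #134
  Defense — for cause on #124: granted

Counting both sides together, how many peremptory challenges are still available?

6

Prosecution allotment: 7 base + 1 × 1 alternate = 8. Defense allotment: 7 base + 1 × 1 alternate = 8.
Prosecution peremptories used: #130, #131, #134 — 3 (for-cause on #119, #131 don't count).
Defense peremptories used: #120, #121, #113, #126, #115, #116, #128 — 7 (for-cause on #114, #127, #132, #133, #124 don't count).
Remaining: (8 − 3) + (8 − 7) = 6.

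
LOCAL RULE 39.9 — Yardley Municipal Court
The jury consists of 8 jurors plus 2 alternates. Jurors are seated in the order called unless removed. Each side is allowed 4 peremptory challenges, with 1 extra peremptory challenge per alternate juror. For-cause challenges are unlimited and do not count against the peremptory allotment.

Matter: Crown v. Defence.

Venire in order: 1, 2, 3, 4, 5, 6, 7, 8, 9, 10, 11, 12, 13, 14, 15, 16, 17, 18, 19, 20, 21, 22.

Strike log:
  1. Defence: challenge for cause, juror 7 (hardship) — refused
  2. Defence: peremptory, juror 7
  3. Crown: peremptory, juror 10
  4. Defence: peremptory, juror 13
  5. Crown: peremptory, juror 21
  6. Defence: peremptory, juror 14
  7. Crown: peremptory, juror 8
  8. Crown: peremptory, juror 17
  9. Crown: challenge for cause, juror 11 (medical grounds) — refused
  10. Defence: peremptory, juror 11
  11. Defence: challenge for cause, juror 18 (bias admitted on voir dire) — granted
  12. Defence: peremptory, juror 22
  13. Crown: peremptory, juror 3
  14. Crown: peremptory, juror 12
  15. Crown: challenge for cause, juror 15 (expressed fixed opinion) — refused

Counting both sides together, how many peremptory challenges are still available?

Crown allotment: 4 base + 1 × 2 alternates = 6. Defence allotment: 4 base + 1 × 2 alternates = 6.
Crown peremptories used: #10, #21, #8, #17, #3, #12 — 6 (for-cause on #11, #15 don't count).
Defence peremptories used: #7, #13, #14, #11, #22 — 5 (for-cause on #7, #18 don't count).
Remaining: (6 − 6) + (6 − 5) = 1.

1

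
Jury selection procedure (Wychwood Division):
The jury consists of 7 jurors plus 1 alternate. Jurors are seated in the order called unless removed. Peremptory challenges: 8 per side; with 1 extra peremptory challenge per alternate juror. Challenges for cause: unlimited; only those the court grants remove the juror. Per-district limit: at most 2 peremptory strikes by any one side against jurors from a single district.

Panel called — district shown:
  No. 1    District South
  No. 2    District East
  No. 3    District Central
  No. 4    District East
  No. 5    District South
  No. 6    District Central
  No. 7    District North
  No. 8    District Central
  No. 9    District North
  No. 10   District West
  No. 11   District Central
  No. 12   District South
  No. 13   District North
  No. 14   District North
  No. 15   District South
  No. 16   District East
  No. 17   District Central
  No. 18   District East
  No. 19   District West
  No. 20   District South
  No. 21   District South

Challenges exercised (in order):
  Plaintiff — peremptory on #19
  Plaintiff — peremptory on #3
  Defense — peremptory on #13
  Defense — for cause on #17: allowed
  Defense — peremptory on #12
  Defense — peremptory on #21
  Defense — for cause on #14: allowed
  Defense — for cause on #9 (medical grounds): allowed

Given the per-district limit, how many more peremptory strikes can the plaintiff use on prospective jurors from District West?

1

Plaintiff peremptories so far: #19, #3 — 2 of 9 used, 7 left overall.
Against District West: #19 — 1 used; per-district cap 2 leaves 1.
Binding limit: min(7, 1) = 1.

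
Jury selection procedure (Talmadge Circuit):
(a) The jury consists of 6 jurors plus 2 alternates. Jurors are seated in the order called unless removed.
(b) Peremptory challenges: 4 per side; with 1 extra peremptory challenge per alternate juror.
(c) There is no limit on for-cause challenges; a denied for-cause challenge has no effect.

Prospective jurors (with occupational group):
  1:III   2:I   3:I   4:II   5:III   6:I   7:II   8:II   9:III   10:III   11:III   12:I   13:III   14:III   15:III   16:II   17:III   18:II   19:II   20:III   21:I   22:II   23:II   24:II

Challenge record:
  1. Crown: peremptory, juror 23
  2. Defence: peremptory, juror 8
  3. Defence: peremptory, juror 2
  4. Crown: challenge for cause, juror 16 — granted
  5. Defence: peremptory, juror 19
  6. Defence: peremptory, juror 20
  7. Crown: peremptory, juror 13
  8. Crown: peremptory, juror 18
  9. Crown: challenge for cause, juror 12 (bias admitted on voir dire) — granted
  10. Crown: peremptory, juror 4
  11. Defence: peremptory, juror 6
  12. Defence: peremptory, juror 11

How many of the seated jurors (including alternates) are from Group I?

1

Removed: #2, #4, #6, #8, #11, #12, #13, #16, #18, #19, #20, #23.
Seated (8 incl. alternates): #1, #3, #5, #7, #9, #10, #14, #15.
Of those, in Group I: #3 → 1.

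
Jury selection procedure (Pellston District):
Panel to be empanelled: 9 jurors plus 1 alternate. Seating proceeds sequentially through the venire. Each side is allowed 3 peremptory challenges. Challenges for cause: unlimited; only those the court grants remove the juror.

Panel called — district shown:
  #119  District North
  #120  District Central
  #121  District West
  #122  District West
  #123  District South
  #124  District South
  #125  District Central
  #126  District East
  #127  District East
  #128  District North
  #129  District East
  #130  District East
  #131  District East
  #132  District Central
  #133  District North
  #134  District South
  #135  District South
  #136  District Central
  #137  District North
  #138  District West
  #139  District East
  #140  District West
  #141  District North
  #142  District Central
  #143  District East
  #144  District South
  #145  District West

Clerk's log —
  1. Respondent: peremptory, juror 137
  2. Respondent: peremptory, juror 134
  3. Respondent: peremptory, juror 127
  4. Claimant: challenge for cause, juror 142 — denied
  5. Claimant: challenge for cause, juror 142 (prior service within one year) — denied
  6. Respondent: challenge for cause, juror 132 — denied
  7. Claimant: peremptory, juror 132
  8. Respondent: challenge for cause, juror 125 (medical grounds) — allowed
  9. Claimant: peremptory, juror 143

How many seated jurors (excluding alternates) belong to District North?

Removed: #125, #127, #132, #134, #137, #143.
Seated jurors 1–9: #119, #120, #121, #122, #123, #124, #126, #128, #129 (alternates #130 not counted).
Of those, in District North: #119, #128 → 2.

2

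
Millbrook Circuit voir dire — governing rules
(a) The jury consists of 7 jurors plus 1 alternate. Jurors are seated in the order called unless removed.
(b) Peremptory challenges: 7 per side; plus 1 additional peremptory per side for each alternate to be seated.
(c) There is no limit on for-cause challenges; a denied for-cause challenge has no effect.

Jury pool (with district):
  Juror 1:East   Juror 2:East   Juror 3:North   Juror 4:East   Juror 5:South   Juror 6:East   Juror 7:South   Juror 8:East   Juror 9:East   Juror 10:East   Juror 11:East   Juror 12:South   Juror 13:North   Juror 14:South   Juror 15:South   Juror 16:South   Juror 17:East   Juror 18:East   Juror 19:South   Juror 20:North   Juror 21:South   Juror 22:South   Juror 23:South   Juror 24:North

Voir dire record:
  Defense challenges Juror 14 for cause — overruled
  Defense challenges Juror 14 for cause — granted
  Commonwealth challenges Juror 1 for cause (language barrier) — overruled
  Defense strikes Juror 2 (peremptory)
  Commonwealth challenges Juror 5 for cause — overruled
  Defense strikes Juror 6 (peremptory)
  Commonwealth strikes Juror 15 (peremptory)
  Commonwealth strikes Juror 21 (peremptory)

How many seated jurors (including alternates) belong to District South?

2

Removed: #2, #6, #14, #15, #21.
Seated (8 incl. alternates): #1, #3, #4, #5, #7, #8, #9, #10.
Of those, in District South: #5, #7 → 2.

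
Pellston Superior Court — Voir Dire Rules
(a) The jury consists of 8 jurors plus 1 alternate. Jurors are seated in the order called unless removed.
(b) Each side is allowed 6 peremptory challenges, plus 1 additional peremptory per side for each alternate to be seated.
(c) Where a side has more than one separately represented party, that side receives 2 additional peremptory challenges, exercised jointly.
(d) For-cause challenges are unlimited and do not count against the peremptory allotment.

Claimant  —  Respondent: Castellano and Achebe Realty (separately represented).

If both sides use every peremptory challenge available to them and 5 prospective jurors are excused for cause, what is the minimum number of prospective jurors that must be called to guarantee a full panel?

Seats to fill: 8 + 1 alternates = 9.
Peremptories — Claimant: 6 + 1×1 = 7; Respondent: 6 + 1×1 + 2 = 9; total 16.
For-cause removals: 5.
Minimum venire: 9 + 16 + 5 = 30.

30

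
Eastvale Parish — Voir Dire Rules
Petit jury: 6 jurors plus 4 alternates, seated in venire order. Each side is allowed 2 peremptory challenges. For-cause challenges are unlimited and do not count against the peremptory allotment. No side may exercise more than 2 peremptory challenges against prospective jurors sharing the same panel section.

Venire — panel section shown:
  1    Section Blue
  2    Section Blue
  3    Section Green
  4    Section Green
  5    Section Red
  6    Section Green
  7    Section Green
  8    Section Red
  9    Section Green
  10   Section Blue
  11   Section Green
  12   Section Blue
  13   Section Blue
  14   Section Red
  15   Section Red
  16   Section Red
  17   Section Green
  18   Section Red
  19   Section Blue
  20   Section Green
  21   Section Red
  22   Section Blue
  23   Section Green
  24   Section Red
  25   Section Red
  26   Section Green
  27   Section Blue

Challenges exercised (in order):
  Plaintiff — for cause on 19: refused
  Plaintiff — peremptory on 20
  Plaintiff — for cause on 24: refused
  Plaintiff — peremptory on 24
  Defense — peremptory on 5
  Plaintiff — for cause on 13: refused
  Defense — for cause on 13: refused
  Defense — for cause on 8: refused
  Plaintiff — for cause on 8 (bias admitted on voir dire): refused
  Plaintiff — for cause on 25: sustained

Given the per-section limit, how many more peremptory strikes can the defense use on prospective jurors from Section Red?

Defense peremptories so far: #5 — 1 of 2 used, 1 left overall.
Against Section Red: #5 — 1 used; per-section cap 2 leaves 1.
Binding limit: min(1, 1) = 1.

1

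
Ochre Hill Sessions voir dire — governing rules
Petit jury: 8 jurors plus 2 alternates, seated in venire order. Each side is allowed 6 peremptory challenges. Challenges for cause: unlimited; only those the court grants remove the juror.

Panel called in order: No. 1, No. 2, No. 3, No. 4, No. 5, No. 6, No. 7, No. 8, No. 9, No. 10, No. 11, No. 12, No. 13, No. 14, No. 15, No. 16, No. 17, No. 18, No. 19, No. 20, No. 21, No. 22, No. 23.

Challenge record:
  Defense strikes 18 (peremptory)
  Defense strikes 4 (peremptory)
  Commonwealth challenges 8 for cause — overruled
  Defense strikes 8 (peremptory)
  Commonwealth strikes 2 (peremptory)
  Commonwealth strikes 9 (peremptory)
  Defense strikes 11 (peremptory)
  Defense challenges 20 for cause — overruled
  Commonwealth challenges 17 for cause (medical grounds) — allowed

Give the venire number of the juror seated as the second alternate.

Removed: #2, #4, #8, #9, #11, #17, #18. (#20 stays — for-cause denied.)
Filling seats in venire order through position 10: #1, #3, #5, #6, #7, #10, #12, #13, #14, #15.
So alternate 2 is #15.

15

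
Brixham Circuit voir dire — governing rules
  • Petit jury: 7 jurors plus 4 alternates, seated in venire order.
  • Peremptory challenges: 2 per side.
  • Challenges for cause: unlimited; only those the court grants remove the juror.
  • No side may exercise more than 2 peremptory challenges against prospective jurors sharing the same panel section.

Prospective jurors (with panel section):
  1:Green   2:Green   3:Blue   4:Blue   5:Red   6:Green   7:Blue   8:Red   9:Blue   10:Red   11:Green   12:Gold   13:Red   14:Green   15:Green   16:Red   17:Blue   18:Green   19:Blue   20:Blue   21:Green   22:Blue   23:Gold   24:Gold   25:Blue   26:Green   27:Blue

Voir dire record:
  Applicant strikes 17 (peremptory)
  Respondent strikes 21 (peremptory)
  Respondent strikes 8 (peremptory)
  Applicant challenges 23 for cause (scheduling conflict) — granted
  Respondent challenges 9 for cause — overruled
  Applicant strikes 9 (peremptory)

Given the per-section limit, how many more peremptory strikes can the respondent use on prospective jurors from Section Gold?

Respondent peremptories so far: #21, #8 — 2 of 2 used, 0 left overall.
Against Section Gold: none yet — per-section cap 2 leaves 2.
Binding limit: min(0, 2) = 0.

0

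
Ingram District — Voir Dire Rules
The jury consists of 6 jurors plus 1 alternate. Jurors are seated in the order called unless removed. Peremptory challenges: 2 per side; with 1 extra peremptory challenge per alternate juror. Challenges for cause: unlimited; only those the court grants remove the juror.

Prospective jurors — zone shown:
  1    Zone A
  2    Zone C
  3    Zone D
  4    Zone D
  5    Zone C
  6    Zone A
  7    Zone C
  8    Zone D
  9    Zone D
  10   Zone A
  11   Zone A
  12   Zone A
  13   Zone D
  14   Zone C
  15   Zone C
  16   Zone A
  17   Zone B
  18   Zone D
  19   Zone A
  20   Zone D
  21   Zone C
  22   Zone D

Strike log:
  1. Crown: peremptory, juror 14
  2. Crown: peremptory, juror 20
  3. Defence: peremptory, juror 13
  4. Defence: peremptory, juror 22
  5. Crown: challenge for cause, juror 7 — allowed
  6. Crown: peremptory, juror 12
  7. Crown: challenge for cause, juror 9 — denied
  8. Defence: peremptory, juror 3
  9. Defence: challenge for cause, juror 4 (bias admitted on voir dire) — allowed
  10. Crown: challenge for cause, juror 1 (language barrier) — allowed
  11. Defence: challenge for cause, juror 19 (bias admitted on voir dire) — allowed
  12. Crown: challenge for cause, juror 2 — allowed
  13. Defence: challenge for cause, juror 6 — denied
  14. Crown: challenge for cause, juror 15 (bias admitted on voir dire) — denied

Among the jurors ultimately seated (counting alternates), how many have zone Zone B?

Removed: #1, #2, #3, #4, #7, #12, #13, #14, #19, #20, #22.
Seated (7 incl. alternates): #5, #6, #8, #9, #10, #11, #15.
None of those are in Zone B → 0.

0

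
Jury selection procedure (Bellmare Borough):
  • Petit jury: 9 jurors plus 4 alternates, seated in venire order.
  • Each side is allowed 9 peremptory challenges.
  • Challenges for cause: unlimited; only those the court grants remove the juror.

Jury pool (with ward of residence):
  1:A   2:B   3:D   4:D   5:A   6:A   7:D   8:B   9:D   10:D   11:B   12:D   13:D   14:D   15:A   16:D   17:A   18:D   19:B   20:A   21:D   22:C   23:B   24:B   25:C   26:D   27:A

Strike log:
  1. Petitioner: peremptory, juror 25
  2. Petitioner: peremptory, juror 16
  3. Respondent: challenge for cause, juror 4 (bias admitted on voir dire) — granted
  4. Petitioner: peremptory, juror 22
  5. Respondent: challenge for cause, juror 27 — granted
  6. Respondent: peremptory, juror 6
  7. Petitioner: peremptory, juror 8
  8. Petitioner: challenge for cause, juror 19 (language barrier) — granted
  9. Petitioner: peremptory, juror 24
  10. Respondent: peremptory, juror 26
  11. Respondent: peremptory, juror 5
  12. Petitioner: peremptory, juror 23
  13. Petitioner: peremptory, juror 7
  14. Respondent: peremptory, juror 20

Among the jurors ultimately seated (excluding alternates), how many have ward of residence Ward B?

Removed: #4, #5, #6, #7, #8, #16, #19, #20, #22, #23, #24, #25, #26, #27.
Seated jurors 1–9: #1, #2, #3, #9, #10, #11, #12, #13, #14 (alternates #15, #17, #18, #21 not counted).
Of those, in Ward B: #2, #11 → 2.

2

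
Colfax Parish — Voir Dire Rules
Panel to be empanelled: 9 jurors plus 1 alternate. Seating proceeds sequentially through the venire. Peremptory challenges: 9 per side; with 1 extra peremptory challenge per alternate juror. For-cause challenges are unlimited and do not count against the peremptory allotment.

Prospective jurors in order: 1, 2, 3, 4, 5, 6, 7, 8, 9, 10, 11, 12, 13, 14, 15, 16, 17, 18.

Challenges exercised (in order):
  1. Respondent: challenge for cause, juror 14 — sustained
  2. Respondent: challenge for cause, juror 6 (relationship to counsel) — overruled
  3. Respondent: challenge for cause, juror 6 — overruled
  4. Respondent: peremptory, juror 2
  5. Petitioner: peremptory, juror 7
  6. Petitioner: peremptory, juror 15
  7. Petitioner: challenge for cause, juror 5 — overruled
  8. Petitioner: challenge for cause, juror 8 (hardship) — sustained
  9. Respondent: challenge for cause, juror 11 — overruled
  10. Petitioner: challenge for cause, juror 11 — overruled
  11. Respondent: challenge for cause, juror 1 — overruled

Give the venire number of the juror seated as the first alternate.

Removed: #2, #7, #8, #14, #15. (#1, #5, #6, #11 stay — for-cause denied.)
Filling seats in venire order through position 10: #1, #3, #4, #5, #6, #9, #10, #11, #12, #13.
So alternate 1 is #13.

13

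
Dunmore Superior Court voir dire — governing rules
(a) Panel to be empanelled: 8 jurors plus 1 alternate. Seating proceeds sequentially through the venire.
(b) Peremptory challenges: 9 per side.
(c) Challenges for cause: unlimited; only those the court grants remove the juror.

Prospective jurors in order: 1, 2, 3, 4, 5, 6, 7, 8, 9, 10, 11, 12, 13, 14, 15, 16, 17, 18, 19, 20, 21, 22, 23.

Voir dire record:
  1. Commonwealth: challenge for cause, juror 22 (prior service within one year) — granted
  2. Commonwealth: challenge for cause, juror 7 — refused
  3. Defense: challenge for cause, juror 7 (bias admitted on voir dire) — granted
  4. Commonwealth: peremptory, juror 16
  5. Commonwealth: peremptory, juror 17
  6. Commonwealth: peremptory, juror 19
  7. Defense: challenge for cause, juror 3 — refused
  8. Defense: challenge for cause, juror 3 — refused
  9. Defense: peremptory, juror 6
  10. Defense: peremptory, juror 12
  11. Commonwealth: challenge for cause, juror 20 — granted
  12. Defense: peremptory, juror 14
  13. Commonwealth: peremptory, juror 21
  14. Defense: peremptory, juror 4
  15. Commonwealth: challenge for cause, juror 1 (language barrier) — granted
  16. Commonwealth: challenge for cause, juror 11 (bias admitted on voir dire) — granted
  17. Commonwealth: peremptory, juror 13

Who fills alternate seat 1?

Removed: #1, #4, #6, #7, #11, #12, #13, #14, #16, #17, #19, #20, #21, #22. (#3 stays — for-cause denied.)
Filling seats in venire order through position 9: #2, #3, #5, #8, #9, #10, #15, #18, #23.
So alternate 1 is #23.

23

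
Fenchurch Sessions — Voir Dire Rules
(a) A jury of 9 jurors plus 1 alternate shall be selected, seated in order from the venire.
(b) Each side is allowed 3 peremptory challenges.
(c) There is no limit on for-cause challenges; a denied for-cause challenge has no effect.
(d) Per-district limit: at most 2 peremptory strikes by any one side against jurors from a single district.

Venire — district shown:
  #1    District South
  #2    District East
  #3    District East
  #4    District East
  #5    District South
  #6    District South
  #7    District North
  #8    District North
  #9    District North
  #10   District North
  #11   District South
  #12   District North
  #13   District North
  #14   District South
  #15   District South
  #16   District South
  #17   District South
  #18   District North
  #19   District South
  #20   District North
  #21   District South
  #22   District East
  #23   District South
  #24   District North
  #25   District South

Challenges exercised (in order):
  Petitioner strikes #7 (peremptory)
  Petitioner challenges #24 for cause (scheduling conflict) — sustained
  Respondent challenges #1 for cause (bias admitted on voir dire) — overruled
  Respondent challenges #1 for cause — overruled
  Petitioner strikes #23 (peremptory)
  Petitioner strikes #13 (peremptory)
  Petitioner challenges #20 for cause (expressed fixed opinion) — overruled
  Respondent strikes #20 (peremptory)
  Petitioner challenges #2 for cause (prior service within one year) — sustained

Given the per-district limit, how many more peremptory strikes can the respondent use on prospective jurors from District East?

2

Respondent peremptories so far: #20 — 1 of 3 used, 2 left overall.
Against District East: none yet — per-district cap 2 leaves 2.
Binding limit: min(2, 2) = 2.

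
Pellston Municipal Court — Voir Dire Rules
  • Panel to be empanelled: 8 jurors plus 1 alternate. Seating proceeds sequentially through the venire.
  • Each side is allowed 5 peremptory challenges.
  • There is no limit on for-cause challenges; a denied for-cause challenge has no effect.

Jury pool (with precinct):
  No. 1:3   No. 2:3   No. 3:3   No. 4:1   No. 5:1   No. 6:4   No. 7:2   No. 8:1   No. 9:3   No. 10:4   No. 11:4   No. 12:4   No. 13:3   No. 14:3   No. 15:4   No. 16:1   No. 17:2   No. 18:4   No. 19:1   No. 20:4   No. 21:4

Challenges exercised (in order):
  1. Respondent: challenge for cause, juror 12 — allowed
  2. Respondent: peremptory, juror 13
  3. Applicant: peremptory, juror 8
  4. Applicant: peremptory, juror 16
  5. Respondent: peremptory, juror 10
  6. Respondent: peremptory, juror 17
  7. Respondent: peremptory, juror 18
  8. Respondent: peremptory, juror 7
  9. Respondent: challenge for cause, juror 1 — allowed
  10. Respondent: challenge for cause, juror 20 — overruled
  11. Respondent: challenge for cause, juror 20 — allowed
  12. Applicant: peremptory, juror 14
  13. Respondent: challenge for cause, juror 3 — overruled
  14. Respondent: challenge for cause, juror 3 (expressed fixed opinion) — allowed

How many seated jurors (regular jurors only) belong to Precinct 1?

3

Removed: #1, #3, #7, #8, #10, #12, #13, #14, #16, #17, #18, #20.
Seated jurors 1–8: #2, #4, #5, #6, #9, #11, #15, #19 (alternates #21 not counted).
Of those, in Precinct 1: #4, #5, #19 → 3.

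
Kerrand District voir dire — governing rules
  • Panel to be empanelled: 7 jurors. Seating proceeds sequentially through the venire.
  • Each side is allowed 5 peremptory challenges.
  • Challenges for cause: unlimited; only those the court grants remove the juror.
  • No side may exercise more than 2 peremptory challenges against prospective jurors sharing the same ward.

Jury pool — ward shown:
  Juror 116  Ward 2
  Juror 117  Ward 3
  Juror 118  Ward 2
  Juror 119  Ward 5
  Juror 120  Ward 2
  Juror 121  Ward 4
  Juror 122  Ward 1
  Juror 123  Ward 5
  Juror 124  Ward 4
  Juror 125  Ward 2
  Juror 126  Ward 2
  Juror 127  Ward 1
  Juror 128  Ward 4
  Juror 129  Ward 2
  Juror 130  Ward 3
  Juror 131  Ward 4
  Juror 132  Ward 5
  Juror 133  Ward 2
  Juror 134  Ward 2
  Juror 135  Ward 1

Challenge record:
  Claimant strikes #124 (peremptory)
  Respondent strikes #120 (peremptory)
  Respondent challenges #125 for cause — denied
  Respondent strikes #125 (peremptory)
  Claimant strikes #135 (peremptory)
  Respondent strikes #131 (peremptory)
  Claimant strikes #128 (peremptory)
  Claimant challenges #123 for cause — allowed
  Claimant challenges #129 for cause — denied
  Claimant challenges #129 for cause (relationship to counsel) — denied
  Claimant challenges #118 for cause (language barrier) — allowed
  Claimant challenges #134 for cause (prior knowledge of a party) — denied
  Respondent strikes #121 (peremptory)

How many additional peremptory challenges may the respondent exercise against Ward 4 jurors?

Respondent peremptories so far: #120, #125, #131, #121 — 4 of 5 used, 1 left overall.
Against Ward 4: #131, #121 — 2 used; per-ward cap 2 leaves 0.
Binding limit: min(1, 0) = 0.

0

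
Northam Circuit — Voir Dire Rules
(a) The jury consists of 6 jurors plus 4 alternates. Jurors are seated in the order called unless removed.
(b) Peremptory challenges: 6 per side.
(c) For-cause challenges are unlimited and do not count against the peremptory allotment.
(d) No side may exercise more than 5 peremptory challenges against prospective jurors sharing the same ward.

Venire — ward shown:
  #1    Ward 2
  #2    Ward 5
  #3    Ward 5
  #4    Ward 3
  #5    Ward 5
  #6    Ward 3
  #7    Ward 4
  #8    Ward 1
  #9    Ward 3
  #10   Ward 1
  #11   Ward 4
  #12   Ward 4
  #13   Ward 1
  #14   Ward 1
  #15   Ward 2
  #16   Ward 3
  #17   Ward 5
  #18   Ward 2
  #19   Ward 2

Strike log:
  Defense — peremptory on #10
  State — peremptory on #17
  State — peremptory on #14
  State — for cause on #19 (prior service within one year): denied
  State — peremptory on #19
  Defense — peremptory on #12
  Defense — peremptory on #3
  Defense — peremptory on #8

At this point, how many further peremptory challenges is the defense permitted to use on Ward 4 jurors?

2

Defense peremptories so far: #10, #12, #3, #8 — 4 of 6 used, 2 left overall.
Against Ward 4: #12 — 1 used; per-ward cap 5 leaves 4.
Binding limit: min(2, 4) = 2.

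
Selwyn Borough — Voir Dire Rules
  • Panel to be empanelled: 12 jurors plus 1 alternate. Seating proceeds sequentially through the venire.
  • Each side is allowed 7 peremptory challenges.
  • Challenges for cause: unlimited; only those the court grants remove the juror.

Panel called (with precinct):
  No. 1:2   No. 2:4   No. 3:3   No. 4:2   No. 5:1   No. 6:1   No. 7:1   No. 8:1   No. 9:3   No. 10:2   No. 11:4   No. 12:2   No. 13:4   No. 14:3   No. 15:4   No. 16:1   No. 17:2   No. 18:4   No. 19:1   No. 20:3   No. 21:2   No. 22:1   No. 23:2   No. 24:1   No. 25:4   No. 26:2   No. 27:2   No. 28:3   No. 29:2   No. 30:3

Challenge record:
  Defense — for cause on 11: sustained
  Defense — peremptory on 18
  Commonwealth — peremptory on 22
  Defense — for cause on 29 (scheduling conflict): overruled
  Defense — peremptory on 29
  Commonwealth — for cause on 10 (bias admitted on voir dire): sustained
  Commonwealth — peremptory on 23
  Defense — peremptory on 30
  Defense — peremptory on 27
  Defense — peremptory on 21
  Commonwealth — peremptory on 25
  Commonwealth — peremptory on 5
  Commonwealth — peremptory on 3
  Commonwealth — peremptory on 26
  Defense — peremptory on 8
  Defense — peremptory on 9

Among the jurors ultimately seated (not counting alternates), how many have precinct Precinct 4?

Removed: #3, #5, #8, #9, #10, #11, #18, #21, #22, #23, #25, #26, #27, #29, #30.
Seated jurors 1–12: #1, #2, #4, #6, #7, #12, #13, #14, #15, #16, #17, #19 (alternates #20 not counted).
Of those, in Precinct 4: #2, #13, #15 → 3.

3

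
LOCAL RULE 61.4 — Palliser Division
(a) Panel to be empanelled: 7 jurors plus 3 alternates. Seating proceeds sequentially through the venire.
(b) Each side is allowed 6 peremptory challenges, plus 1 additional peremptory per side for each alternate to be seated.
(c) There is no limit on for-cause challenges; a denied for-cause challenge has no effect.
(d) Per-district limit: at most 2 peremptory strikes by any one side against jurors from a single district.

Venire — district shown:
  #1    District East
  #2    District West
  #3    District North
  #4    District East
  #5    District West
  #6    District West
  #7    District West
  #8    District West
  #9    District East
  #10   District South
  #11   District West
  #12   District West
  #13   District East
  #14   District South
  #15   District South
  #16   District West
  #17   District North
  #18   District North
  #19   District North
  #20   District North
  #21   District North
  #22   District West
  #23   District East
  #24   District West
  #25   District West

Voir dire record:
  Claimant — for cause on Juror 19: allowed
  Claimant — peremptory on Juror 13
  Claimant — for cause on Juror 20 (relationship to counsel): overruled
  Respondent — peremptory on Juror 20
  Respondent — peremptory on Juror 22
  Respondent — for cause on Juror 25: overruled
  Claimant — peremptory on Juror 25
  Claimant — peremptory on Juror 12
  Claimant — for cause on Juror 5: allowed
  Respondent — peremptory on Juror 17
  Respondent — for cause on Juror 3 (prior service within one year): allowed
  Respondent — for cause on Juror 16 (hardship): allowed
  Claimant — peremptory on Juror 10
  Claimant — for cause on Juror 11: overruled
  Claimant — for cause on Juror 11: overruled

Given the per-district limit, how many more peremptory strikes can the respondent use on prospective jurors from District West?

Respondent peremptories so far: #20, #22, #17 — 3 of 9 used, 6 left overall.
Against District West: #22 — 1 used; per-district cap 2 leaves 1.
Binding limit: min(6, 1) = 1.

1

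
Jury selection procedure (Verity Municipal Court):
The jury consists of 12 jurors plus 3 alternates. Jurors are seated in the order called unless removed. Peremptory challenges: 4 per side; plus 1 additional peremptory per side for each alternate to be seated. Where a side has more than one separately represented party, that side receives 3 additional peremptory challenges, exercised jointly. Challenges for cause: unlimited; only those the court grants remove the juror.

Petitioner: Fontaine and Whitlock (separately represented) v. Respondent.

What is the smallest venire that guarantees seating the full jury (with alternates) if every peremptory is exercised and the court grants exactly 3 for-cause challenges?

Seats to fill: 12 + 3 alternates = 15.
Peremptories — Petitioner: 4 + 1×3 + 3 = 10; Respondent: 4 + 1×3 = 7; total 17.
For-cause removals: 3.
Minimum venire: 15 + 17 + 3 = 35.

35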